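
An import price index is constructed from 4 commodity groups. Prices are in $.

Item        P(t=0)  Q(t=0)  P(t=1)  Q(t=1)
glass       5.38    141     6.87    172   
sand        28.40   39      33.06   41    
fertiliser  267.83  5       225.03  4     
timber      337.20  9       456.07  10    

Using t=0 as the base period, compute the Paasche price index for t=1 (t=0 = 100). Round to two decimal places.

Paasche price index uses current-period quantities as weights.
ΣP(t=1)·Q(t=1) = 6.87×172 + 33.06×41 + 225.03×4 + 456.07×10 = 1181.64 + 1355.46 + 900.12 + 4560.7 = 7997.92
ΣP(t=0)·Q(t=1) = 5.38×172 + 28.40×41 + 267.83×4 + 337.20×10 = 925.36 + 1164.4 + 1071.32 + 3372 = 6533.08
Index = 7997.92 / 6533.08 × 100 = 122.4219

122.42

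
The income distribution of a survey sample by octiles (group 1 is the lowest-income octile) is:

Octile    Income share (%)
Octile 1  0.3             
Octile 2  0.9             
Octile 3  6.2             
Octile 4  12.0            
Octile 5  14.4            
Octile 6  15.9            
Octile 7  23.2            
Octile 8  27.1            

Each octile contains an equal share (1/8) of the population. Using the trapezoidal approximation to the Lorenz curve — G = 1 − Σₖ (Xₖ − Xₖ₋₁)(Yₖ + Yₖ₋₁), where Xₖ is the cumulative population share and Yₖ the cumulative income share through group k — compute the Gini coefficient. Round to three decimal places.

Cumulative income shares Yₖ: 0.0030, 0.0120, 0.0740, 0.1940, 0.3380, 0.4970, 0.7290, 1.0000
Σ (Xₖ−Xₖ₋₁)(Yₖ+Yₖ₋₁) = (1/8)(0.0030+0.0000) + (1/8)(0.0120+0.0030) + (1/8)(0.0740+0.0120) + (1/8)(0.1940+0.0740) + (1/8)(0.3380+0.1940) + (1/8)(0.4970+0.3380) + (1/8)(0.7290+0.4970) + (1/8)(1.0000+0.7290)
  = 0.0004 + 0.0019 + 0.0107 + 0.0335 + 0.0665 + 0.1044 + 0.1532 + 0.2161 = 0.5867
G = 1 − 0.5867 = 0.4133

0.413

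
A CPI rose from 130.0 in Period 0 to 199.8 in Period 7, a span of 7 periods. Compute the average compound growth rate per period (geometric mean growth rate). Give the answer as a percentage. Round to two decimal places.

6.33%

Growth factor = (199.8/130.0)^(1/7) = (1.536923)^(1/7) = 1.063321
Growth rate = 1.063321 − 1 = 0.063321 = 6.3321%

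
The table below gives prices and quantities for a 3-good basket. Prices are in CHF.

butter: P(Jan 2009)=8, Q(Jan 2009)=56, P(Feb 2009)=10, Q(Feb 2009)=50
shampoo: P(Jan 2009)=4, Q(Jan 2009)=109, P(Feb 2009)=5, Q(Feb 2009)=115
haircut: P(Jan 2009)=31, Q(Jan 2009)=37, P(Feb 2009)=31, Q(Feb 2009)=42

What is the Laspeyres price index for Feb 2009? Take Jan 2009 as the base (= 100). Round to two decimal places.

110.88

Laspeyres price index uses base-period quantities as weights.
ΣP(Feb 2009)·Q(Jan 2009) = 10×56 + 5×109 + 31×37 = 560 + 545 + 1147 = 2252
ΣP(Jan 2009)·Q(Jan 2009) = 8×56 + 4×109 + 31×37 = 448 + 436 + 1147 = 2031
Index = 2252 / 2031 × 100 = 110.8813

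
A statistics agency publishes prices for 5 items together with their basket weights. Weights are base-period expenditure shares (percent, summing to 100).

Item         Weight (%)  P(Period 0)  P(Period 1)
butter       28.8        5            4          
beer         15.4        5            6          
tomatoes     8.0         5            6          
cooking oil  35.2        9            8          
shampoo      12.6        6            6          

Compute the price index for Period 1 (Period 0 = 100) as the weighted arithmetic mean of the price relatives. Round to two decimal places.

95.01

butter: 28.8 × (4/5) = 28.8 × 0.800000 = 23.0400
beer: 15.4 × (6/5) = 15.4 × 1.200000 = 18.4800
tomatoes: 8.0 × (6/5) = 8.0 × 1.200000 = 9.6000
cooking oil: 35.2 × (8/9) = 35.2 × 0.888889 = 31.2889
shampoo: 12.6 × (6/6) = 12.6 × 1.000000 = 12.6000
Index = Σ wᵢ·(p₁ᵢ/p₀ᵢ) = 23.0400 + 18.4800 + 9.6000 + 31.2889 + 12.6000 = 95.0089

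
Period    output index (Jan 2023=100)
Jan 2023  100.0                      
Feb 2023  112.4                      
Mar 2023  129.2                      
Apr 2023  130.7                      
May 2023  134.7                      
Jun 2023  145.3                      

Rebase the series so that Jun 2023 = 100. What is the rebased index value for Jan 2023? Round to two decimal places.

Rebased(Jan 2023) = 100.0 / 145.3 × 100 = 68.8231

68.82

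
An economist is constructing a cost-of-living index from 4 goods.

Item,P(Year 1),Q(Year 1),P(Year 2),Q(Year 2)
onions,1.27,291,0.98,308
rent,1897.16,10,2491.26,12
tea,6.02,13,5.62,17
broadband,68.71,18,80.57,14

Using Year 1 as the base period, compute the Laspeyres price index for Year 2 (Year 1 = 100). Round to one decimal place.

Laspeyres price index uses base-period quantities as weights.
ΣP(Year 2)·Q(Year 1) = 0.98×291 + 2491.26×10 + 5.62×13 + 80.57×18 = 285.18 + 24912.6 + 73.06 + 1450.26 = 26721.1
ΣP(Year 1)·Q(Year 1) = 1.27×291 + 1897.16×10 + 6.02×13 + 68.71×18 = 369.57 + 18971.6 + 78.26 + 1236.78 = 20656.21
Index = 26721.1 / 20656.21 × 100 = 129.3611

129.4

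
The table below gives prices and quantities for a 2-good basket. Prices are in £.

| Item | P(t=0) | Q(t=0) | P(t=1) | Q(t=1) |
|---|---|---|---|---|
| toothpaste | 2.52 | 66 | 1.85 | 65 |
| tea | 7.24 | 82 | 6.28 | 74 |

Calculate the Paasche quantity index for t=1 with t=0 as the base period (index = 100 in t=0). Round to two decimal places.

Paasche quantity index uses current-period prices as weights.
ΣP(t=1)·Q(t=1) = 1.85×65 + 6.28×74 = 120.25 + 464.72 = 584.97
ΣP(t=1)·Q(t=0) = 1.85×66 + 6.28×82 = 122.1 + 514.96 = 637.06
Index = 584.97 / 637.06 × 100 = 91.8234

91.82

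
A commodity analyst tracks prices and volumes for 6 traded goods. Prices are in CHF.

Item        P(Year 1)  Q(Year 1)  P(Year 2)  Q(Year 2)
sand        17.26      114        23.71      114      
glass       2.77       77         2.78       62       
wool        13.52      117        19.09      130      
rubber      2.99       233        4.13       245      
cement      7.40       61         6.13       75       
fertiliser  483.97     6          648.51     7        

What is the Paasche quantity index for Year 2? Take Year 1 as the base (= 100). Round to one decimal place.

Paasche quantity index uses current-period prices as weights.
ΣP(Year 2)·Q(Year 2) = 23.71×114 + 2.78×62 + 19.09×130 + 4.13×245 + 6.13×75 + 648.51×7 = 2702.94 + 172.36 + 2481.7 + 1011.85 + 459.75 + 4539.57 = 11368.17
ΣP(Year 2)·Q(Year 1) = 23.71×114 + 2.78×77 + 19.09×117 + 4.13×233 + 6.13×61 + 648.51×6 = 2702.94 + 214.06 + 2233.53 + 962.29 + 373.93 + 3891.06 = 10377.81
Index = 11368.17 / 10377.81 × 100 = 109.5431

109.5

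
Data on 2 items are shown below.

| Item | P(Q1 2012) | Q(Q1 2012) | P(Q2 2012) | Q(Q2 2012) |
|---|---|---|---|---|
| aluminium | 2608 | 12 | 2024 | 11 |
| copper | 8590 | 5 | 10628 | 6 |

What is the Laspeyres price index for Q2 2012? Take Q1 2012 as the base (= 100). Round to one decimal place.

104.3

Laspeyres price index uses base-period quantities as weights.
ΣP(Q2 2012)·Q(Q1 2012) = 2024×12 + 10628×5 = 24288 + 53140 = 77428
ΣP(Q1 2012)·Q(Q1 2012) = 2608×12 + 8590×5 = 31296 + 42950 = 74246
Index = 77428 / 74246 × 100 = 104.2858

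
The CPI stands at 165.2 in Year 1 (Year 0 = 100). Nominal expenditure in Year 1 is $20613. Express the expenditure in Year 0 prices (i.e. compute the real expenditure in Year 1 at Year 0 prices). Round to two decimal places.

12477.60

Real = Nominal ÷ (Index/100) = 20613 ÷ (165.2/100)
     = 20613 ÷ 1.652 = 12477.6029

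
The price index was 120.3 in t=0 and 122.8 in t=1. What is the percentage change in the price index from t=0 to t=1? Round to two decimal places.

Change = (122.8 − 120.3) / 120.3 × 100
       = 2.5 / 120.3 × 100 = 2.0781%

2.08%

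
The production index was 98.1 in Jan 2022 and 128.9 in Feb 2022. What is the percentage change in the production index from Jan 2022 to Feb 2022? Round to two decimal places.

31.40%

Change = (128.9 − 98.1) / 98.1 × 100
       = 30.8 / 98.1 × 100 = 31.3965%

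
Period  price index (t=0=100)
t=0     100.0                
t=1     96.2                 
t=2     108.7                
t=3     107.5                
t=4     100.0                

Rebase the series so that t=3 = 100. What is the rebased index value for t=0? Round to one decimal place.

93.0

Rebased(t=0) = 100.0 / 107.5 × 100 = 93.0233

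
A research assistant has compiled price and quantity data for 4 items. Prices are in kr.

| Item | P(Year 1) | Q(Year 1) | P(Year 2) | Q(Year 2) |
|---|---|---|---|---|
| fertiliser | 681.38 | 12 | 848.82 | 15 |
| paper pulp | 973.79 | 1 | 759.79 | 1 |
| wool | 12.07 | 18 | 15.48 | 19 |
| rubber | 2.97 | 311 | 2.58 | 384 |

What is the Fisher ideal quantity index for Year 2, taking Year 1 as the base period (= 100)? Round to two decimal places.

Laspeyres component (base-period weights):
ΣP(Year 1)Q(Year 2) = 681.38×15 + 973.79×1 + 12.07×19 + 2.97×384 = 10220.7 + 973.79 + 229.33 + 1140.48 = 12564.3
ΣP(Year 1)Q(Year 1) = 681.38×12 + 973.79×1 + 12.07×18 + 2.97×311 = 8176.56 + 973.79 + 217.26 + 923.67 = 10291.28
L = 12564.3 / 10291.28 × 100 = 122.0869
Paasche component (current-period weights):
ΣP(Year 2)Q(Year 2) = 848.82×15 + 759.79×1 + 15.48×19 + 2.58×384 = 12732.3 + 759.79 + 294.12 + 990.72 = 14776.93
ΣP(Year 2)Q(Year 1) = 848.82×12 + 759.79×1 + 15.48×18 + 2.58×311 = 10185.84 + 759.79 + 278.64 + 802.38 = 12026.65
P = 14776.93 / 12026.65 × 100 = 122.8682
Fisher = √(L × P) = √(122.0869 × 122.8682) = 122.4769

122.48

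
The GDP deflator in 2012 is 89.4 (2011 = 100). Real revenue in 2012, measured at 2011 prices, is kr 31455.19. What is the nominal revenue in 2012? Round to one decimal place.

Nominal = Real × (Index/100) = 31455.19 × (89.4/100)
        = 31455.19 × 0.894 = 28120.9399

28120.9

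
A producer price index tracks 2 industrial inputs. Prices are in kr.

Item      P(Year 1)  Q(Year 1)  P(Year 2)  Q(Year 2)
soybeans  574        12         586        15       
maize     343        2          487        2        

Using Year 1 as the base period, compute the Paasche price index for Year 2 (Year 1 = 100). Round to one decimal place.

105.0

Paasche price index uses current-period quantities as weights.
ΣP(Year 2)·Q(Year 2) = 586×15 + 487×2 = 8790 + 974 = 9764
ΣP(Year 1)·Q(Year 2) = 574×15 + 343×2 = 8610 + 686 = 9296
Index = 9764 / 9296 × 100 = 105.0344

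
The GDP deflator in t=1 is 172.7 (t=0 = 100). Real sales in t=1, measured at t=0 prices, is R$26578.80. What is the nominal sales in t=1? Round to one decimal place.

Nominal = Real × (Index/100) = 26578.80 × (172.7/100)
        = 26578.80 × 1.727 = 45901.5876

45901.6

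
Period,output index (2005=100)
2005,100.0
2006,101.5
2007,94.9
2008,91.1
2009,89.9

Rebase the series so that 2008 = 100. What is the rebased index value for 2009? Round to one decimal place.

Rebased(2009) = 89.9 / 91.1 × 100 = 98.6828

98.7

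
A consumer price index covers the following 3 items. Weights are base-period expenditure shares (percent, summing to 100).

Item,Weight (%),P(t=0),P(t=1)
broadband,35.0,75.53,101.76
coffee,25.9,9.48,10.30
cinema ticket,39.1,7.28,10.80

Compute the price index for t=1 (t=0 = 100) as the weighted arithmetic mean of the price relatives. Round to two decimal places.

133.30

broadband: 35.0 × (101.76/75.53) = 35.0 × 1.347279 = 47.1548
coffee: 25.9 × (10.30/9.48) = 25.9 × 1.086498 = 28.1403
cinema ticket: 39.1 × (10.80/7.28) = 39.1 × 1.483516 = 58.0055
Index = Σ wᵢ·(p₁ᵢ/p₀ᵢ) = 47.1548 + 28.1403 + 58.0055 = 133.3006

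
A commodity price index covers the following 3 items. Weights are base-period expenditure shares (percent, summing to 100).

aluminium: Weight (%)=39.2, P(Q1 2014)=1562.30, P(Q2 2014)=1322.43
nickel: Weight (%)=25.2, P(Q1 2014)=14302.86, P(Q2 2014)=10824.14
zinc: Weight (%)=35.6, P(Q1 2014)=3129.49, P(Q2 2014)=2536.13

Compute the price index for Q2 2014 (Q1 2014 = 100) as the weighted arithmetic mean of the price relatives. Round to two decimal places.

81.10

aluminium: 39.2 × (1322.43/1562.30) = 39.2 × 0.846464 = 33.1814
nickel: 25.2 × (10824.14/14302.86) = 25.2 × 0.756782 = 19.0709
zinc: 35.6 × (2536.13/3129.49) = 35.6 × 0.810397 = 28.8501
Index = Σ wᵢ·(p₁ᵢ/p₀ᵢ) = 33.1814 + 19.0709 + 28.8501 = 81.1024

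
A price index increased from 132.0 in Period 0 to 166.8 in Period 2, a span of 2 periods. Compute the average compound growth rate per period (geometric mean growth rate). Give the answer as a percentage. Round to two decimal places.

Growth factor = (166.8/132.0)^(1/2) = (1.263636)^(1/2) = 1.124116
Growth rate = 1.124116 − 1 = 0.124116 = 12.4116%

12.41%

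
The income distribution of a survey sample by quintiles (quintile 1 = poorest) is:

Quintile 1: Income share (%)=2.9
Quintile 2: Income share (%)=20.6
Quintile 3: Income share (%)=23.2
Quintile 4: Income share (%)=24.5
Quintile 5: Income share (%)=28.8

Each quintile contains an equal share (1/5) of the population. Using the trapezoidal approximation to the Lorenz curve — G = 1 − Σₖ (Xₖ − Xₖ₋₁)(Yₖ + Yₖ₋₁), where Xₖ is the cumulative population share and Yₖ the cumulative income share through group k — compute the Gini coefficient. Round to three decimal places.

Cumulative income shares Yₖ: 0.0290, 0.2350, 0.4670, 0.7120, 1.0000
Σ (Xₖ−Xₖ₋₁)(Yₖ+Yₖ₋₁) = (1/5)(0.0290+0.0000) + (1/5)(0.2350+0.0290) + (1/5)(0.4670+0.2350) + (1/5)(0.7120+0.4670) + (1/5)(1.0000+0.7120)
  = 0.0058 + 0.0528 + 0.1404 + 0.2358 + 0.3424 = 0.7772
G = 1 − 0.7772 = 0.2228

0.223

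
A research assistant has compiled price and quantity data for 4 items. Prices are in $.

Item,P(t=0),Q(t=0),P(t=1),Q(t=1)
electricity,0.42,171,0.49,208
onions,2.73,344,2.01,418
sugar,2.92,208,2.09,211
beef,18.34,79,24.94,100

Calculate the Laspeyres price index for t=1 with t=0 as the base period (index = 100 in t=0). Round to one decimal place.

103.7

Laspeyres price index uses base-period quantities as weights.
ΣP(t=1)·Q(t=0) = 0.49×171 + 2.01×344 + 2.09×208 + 24.94×79 = 83.79 + 691.44 + 434.72 + 1970.26 = 3180.21
ΣP(t=0)·Q(t=0) = 0.42×171 + 2.73×344 + 2.92×208 + 18.34×79 = 71.82 + 939.12 + 607.36 + 1448.86 = 3067.16
Index = 3180.21 / 3067.16 × 100 = 103.6858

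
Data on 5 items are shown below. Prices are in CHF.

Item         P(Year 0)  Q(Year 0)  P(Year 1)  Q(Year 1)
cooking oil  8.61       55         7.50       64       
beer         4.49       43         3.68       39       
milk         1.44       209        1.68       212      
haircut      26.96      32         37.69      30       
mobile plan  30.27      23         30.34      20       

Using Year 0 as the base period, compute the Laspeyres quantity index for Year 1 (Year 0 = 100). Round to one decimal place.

96.8

Laspeyres quantity index uses base-period prices as weights.
ΣP(Year 0)·Q(Year 1) = 8.61×64 + 4.49×39 + 1.44×212 + 26.96×30 + 30.27×20 = 551.04 + 175.11 + 305.28 + 808.8 + 605.4 = 2445.63
ΣP(Year 0)·Q(Year 0) = 8.61×55 + 4.49×43 + 1.44×209 + 26.96×32 + 30.27×23 = 473.55 + 193.07 + 300.96 + 862.72 + 696.21 = 2526.51
Index = 2445.63 / 2526.51 × 100 = 96.7987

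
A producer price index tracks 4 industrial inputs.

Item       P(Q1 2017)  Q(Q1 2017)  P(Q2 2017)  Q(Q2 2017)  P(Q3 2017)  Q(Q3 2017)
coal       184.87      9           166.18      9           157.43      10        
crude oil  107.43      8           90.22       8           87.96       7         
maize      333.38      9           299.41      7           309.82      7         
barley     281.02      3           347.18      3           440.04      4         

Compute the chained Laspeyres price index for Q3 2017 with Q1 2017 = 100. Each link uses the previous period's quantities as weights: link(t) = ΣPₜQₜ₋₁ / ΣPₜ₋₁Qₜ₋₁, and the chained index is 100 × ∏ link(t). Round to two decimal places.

97.96

Link Q1 2017→Q2 2017:
ΣP(Q2 2017)Q(Q1 2017) = 166.18×9 + 90.22×8 + 299.41×9 + 347.18×3 = 1495.62 + 721.76 + 2694.69 + 1041.54 = 5953.61
ΣP(Q1 2017)Q(Q1 2017) = 184.87×9 + 107.43×8 + 333.38×9 + 281.02×3 = 1663.83 + 859.44 + 3000.42 + 843.06 = 6366.75
link = 5953.61/6366.75 = 0.935110
Link Q2 2017→Q3 2017:
ΣP(Q3 2017)Q(Q2 2017) = 157.43×9 + 87.96×8 + 309.82×7 + 440.04×3 = 1416.87 + 703.68 + 2168.74 + 1320.12 = 5609.41
ΣP(Q2 2017)Q(Q2 2017) = 166.18×9 + 90.22×8 + 299.41×7 + 347.18×3 = 1495.62 + 721.76 + 2095.87 + 1041.54 = 5354.79
link = 5609.41/5354.79 = 1.047550
Chained index = 100 × 0.935110 × 1.047550 = 97.9574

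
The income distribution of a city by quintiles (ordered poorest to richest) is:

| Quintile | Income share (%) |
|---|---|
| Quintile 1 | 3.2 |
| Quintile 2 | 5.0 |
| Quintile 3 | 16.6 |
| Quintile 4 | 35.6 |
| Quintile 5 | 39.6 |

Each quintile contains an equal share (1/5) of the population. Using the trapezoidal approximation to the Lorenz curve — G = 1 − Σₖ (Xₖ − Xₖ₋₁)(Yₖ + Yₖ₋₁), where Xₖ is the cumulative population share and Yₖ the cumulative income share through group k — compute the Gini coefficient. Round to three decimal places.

Cumulative income shares Yₖ: 0.0320, 0.0820, 0.2480, 0.6040, 1.0000
Σ (Xₖ−Xₖ₋₁)(Yₖ+Yₖ₋₁) = (1/5)(0.0320+0.0000) + (1/5)(0.0820+0.0320) + (1/5)(0.2480+0.0820) + (1/5)(0.6040+0.2480) + (1/5)(1.0000+0.6040)
  = 0.0064 + 0.0228 + 0.0660 + 0.1704 + 0.3208 = 0.5864
G = 1 − 0.5864 = 0.4136

0.414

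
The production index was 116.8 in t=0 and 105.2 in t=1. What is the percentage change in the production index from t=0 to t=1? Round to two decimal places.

-9.93%

Change = (105.2 − 116.8) / 116.8 × 100
       = -11.6 / 116.8 × 100 = -9.9315%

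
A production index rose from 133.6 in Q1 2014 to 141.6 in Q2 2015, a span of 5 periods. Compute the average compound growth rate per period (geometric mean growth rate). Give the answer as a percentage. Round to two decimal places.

1.17%

Growth factor = (141.6/133.6)^(1/5) = (1.059880)^(1/5) = 1.011699
Growth rate = 1.011699 − 1 = 0.011699 = 1.1699%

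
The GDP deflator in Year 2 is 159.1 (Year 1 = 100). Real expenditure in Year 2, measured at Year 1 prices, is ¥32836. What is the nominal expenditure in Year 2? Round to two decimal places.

Nominal = Real × (Index/100) = 32836 × (159.1/100)
        = 32836 × 1.591 = 52242.0760

52242.08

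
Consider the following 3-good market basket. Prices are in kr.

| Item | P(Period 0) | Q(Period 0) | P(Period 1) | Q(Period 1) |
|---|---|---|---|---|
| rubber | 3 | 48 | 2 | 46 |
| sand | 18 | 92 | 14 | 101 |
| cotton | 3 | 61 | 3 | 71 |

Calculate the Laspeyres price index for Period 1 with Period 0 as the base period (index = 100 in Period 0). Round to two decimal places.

Laspeyres price index uses base-period quantities as weights.
ΣP(Period 1)·Q(Period 0) = 2×48 + 14×92 + 3×61 = 96 + 1288 + 183 = 1567
ΣP(Period 0)·Q(Period 0) = 3×48 + 18×92 + 3×61 = 144 + 1656 + 183 = 1983
Index = 1567 / 1983 × 100 = 79.0217

79.02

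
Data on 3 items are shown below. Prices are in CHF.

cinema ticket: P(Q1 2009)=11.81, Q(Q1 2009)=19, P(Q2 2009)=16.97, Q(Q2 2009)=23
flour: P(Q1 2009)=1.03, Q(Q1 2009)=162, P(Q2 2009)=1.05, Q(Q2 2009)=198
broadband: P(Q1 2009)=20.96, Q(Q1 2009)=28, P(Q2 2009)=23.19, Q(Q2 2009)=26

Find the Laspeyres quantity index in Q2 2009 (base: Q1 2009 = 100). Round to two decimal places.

104.33

Laspeyres quantity index uses base-period prices as weights.
ΣP(Q1 2009)·Q(Q2 2009) = 11.81×23 + 1.03×198 + 20.96×26 = 271.63 + 203.94 + 544.96 = 1020.53
ΣP(Q1 2009)·Q(Q1 2009) = 11.81×19 + 1.03×162 + 20.96×28 = 224.39 + 166.86 + 586.88 = 978.13
Index = 1020.53 / 978.13 × 100 = 104.3348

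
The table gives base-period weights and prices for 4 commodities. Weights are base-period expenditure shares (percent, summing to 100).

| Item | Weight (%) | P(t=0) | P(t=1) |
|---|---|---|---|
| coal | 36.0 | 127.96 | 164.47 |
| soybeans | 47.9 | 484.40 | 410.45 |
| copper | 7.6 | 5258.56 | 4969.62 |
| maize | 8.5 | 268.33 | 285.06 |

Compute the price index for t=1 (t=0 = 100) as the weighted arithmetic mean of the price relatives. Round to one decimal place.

coal: 36.0 × (164.47/127.96) = 36.0 × 1.285324 = 46.2716
soybeans: 47.9 × (410.45/484.40) = 47.9 × 0.847337 = 40.5874
copper: 7.6 × (4969.62/5258.56) = 7.6 × 0.945053 = 7.1824
maize: 8.5 × (285.06/268.33) = 8.5 × 1.062349 = 9.0300
Index = Σ wᵢ·(p₁ᵢ/p₀ᵢ) = 46.2716 + 40.5874 + 7.1824 + 9.0300 = 103.0715

103.1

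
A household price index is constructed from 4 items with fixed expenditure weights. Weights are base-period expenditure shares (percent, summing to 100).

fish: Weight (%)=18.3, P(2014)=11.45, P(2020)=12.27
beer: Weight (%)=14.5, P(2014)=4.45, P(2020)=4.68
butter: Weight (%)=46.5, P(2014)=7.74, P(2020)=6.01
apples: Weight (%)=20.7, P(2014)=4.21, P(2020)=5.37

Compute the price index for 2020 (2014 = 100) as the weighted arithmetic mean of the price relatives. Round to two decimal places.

97.37

fish: 18.3 × (12.27/11.45) = 18.3 × 1.071616 = 19.6106
beer: 14.5 × (4.68/4.45) = 14.5 × 1.051685 = 15.2494
butter: 46.5 × (6.01/7.74) = 46.5 × 0.776486 = 36.1066
apples: 20.7 × (5.37/4.21) = 20.7 × 1.275534 = 26.4036
Index = Σ wᵢ·(p₁ᵢ/p₀ᵢ) = 19.6106 + 15.2494 + 36.1066 + 26.4036 = 97.3702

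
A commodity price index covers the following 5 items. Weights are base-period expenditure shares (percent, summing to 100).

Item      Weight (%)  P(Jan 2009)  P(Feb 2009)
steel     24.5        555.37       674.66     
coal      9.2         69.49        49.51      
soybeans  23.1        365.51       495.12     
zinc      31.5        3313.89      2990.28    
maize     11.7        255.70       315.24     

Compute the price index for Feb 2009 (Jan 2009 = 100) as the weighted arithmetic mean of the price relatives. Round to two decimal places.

110.46

steel: 24.5 × (674.66/555.37) = 24.5 × 1.214794 = 29.7624
coal: 9.2 × (49.51/69.49) = 9.2 × 0.712477 = 6.5548
soybeans: 23.1 × (495.12/365.51) = 23.1 × 1.354600 = 31.2913
zinc: 31.5 × (2990.28/3313.89) = 31.5 × 0.902347 = 28.4239
maize: 11.7 × (315.24/255.70) = 11.7 × 1.232851 = 14.4244
Index = Σ wᵢ·(p₁ᵢ/p₀ᵢ) = 29.7624 + 6.5548 + 31.2913 + 28.4239 + 14.4244 = 110.4568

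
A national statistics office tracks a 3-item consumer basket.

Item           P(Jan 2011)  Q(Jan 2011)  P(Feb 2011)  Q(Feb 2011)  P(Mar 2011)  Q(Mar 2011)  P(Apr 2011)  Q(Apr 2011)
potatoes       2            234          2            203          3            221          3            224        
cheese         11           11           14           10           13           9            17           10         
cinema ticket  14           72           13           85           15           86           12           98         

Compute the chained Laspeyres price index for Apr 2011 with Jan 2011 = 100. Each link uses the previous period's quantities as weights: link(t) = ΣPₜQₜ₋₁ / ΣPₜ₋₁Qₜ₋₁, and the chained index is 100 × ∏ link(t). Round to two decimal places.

Link Jan 2011→Feb 2011:
ΣP(Feb 2011)Q(Jan 2011) = 2×234 + 14×11 + 13×72 = 468 + 154 + 936 = 1558
ΣP(Jan 2011)Q(Jan 2011) = 2×234 + 11×11 + 14×72 = 468 + 121 + 1008 = 1597
link = 1558/1597 = 0.975579
Link Feb 2011→Mar 2011:
ΣP(Mar 2011)Q(Feb 2011) = 3×203 + 13×10 + 15×85 = 609 + 130 + 1275 = 2014
ΣP(Feb 2011)Q(Feb 2011) = 2×203 + 14×10 + 13×85 = 406 + 140 + 1105 = 1651
link = 2014/1651 = 1.219867
Link Mar 2011→Apr 2011:
ΣP(Apr 2011)Q(Mar 2011) = 3×221 + 17×9 + 12×86 = 663 + 153 + 1032 = 1848
ΣP(Mar 2011)Q(Mar 2011) = 3×221 + 13×9 + 15×86 = 663 + 117 + 1290 = 2070
link = 1848/2070 = 0.892754
Chained index = 100 × 0.975579 × 1.219867 × 0.892754 = 106.2445

106.24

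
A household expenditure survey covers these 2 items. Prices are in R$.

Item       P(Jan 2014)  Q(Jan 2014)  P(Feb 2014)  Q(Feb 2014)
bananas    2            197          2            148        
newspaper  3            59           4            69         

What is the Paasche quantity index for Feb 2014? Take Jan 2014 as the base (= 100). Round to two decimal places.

90.79

Paasche quantity index uses current-period prices as weights.
ΣP(Feb 2014)·Q(Feb 2014) = 2×148 + 4×69 = 296 + 276 = 572
ΣP(Feb 2014)·Q(Jan 2014) = 2×197 + 4×59 = 394 + 236 = 630
Index = 572 / 630 × 100 = 90.7937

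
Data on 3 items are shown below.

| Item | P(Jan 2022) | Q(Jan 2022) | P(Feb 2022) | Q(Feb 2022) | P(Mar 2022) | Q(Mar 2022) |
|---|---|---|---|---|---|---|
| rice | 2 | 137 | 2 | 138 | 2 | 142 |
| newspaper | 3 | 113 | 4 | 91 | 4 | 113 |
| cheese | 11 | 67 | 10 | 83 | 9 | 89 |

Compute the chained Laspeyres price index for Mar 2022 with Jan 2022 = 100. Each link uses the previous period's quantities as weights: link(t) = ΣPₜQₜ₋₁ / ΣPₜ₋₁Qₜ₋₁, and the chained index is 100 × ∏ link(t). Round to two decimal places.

97.57

Link Jan 2022→Feb 2022:
ΣP(Feb 2022)Q(Jan 2022) = 2×137 + 4×113 + 10×67 = 274 + 452 + 670 = 1396
ΣP(Jan 2022)Q(Jan 2022) = 2×137 + 3×113 + 11×67 = 274 + 339 + 737 = 1350
link = 1396/1350 = 1.034074
Link Feb 2022→Mar 2022:
ΣP(Mar 2022)Q(Feb 2022) = 2×138 + 4×91 + 9×83 = 276 + 364 + 747 = 1387
ΣP(Feb 2022)Q(Feb 2022) = 2×138 + 4×91 + 10×83 = 276 + 364 + 830 = 1470
link = 1387/1470 = 0.943537
Chained index = 100 × 1.034074 × 0.943537 = 97.5688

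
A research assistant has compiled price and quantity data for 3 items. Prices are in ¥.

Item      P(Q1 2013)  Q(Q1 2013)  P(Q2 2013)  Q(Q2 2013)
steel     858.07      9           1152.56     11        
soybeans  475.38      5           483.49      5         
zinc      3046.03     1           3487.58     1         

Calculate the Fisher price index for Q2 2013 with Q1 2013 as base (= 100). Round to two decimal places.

124.43

Laspeyres component (base-period weights):
ΣP(Q2 2013)Q(Q1 2013) = 1152.56×9 + 483.49×5 + 3487.58×1 = 10373.04 + 2417.45 + 3487.58 = 16278.07
ΣP(Q1 2013)Q(Q1 2013) = 858.07×9 + 475.38×5 + 3046.03×1 = 7722.63 + 2376.9 + 3046.03 = 13145.56
L = 16278.07 / 13145.56 × 100 = 123.8294
Paasche component (current-period weights):
ΣP(Q2 2013)Q(Q2 2013) = 1152.56×11 + 483.49×5 + 3487.58×1 = 12678.16 + 2417.45 + 3487.58 = 18583.19
ΣP(Q1 2013)Q(Q2 2013) = 858.07×11 + 475.38×5 + 3046.03×1 = 9438.77 + 2376.9 + 3046.03 = 14861.7
P = 18583.19 / 14861.7 × 100 = 125.0408
Fisher = √(L × P) = √(123.8294 × 125.0408) = 124.4336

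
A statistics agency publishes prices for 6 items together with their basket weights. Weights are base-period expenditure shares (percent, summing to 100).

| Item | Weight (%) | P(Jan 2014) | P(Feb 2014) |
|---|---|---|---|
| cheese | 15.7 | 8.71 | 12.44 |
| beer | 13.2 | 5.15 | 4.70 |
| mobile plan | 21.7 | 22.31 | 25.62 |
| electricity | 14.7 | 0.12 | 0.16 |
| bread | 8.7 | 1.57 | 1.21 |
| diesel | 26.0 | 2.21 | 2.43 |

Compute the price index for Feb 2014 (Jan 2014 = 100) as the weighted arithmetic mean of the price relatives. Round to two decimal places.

cheese: 15.7 × (12.44/8.71) = 15.7 × 1.428243 = 22.4234
beer: 13.2 × (4.70/5.15) = 13.2 × 0.912621 = 12.0466
mobile plan: 21.7 × (25.62/22.31) = 21.7 × 1.148364 = 24.9195
electricity: 14.7 × (0.16/0.12) = 14.7 × 1.333333 = 19.6000
bread: 8.7 × (1.21/1.57) = 8.7 × 0.770701 = 6.7051
diesel: 26.0 × (2.43/2.21) = 26.0 × 1.099548 = 28.5882
Index = Σ wᵢ·(p₁ᵢ/p₀ᵢ) = 22.4234 + 12.0466 + 24.9195 + 19.6000 + 6.7051 + 28.5882 = 114.2829

114.28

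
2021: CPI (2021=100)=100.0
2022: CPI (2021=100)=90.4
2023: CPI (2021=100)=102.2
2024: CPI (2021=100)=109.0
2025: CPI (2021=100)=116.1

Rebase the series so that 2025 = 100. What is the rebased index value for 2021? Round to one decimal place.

86.1

Rebased(2021) = 100.0 / 116.1 × 100 = 86.1326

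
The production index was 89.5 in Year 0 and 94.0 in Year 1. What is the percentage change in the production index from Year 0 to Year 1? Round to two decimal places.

5.03%

Change = (94.0 − 89.5) / 89.5 × 100
       = 4.5 / 89.5 × 100 = 5.0279%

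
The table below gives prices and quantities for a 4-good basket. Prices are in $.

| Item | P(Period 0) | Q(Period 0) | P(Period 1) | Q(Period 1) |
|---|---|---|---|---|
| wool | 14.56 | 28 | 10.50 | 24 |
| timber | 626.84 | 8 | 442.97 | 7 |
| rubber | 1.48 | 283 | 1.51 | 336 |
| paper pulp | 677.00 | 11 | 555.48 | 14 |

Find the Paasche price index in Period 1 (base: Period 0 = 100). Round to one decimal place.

Paasche price index uses current-period quantities as weights.
ΣP(Period 1)·Q(Period 1) = 10.50×24 + 442.97×7 + 1.51×336 + 555.48×14 = 252 + 3100.79 + 507.36 + 7776.72 = 11636.87
ΣP(Period 0)·Q(Period 1) = 14.56×24 + 626.84×7 + 1.48×336 + 677.00×14 = 349.44 + 4387.88 + 497.28 + 9478 = 14712.6
Index = 11636.87 / 14712.6 × 100 = 79.0946

79.1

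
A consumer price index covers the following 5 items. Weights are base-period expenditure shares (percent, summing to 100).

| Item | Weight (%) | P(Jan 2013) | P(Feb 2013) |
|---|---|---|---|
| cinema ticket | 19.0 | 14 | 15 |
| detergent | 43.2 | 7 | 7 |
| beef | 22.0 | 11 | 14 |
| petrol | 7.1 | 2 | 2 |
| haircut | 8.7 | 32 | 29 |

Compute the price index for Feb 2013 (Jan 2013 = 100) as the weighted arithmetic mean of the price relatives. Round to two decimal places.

cinema ticket: 19.0 × (15/14) = 19.0 × 1.071429 = 20.3571
detergent: 43.2 × (7/7) = 43.2 × 1.000000 = 43.2000
beef: 22.0 × (14/11) = 22.0 × 1.272727 = 28.0000
petrol: 7.1 × (2/2) = 7.1 × 1.000000 = 7.1000
haircut: 8.7 × (29/32) = 8.7 × 0.906250 = 7.8844
Index = Σ wᵢ·(p₁ᵢ/p₀ᵢ) = 20.3571 + 43.2000 + 28.0000 + 7.1000 + 7.8844 = 106.5415

106.54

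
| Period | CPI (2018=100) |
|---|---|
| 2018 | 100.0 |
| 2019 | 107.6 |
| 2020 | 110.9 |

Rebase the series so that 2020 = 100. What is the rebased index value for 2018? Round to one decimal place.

Rebased(2018) = 100.0 / 110.9 × 100 = 90.1713

90.2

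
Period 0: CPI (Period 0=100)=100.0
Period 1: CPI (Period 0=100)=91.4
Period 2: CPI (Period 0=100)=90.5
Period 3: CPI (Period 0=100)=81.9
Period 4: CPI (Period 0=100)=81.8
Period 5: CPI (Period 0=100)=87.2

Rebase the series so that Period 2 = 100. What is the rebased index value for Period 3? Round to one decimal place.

90.5

Rebased(Period 3) = 81.9 / 90.5 × 100 = 90.4972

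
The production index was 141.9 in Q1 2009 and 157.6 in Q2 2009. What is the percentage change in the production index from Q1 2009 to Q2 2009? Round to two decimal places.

Change = (157.6 − 141.9) / 141.9 × 100
       = 15.7 / 141.9 × 100 = 11.0641%

11.06%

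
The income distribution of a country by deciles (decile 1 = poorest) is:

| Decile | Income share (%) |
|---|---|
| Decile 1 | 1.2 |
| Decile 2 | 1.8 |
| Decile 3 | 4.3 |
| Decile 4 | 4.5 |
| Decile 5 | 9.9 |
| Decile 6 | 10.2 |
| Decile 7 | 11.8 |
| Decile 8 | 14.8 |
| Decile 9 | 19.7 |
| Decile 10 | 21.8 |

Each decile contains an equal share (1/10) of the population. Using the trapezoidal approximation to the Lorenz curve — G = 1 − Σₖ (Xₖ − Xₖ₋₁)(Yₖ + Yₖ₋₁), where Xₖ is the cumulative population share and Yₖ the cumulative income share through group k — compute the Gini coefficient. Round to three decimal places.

0.385

Cumulative income shares Yₖ: 0.0120, 0.0300, 0.0730, 0.1180, 0.2170, 0.3190, 0.4370, 0.5850, 0.7820, 1.0000
Σ (Xₖ−Xₖ₋₁)(Yₖ+Yₖ₋₁) = (1/10)(0.0120+0.0000) + (1/10)(0.0300+0.0120) + (1/10)(0.0730+0.0300) + (1/10)(0.1180+0.0730) + (1/10)(0.2170+0.1180) + (1/10)(0.3190+0.2170) + (1/10)(0.4370+0.3190) + (1/10)(0.5850+0.4370) + (1/10)(0.7820+0.5850) + (1/10)(1.0000+0.7820)
  = 0.0012 + 0.0042 + 0.0103 + 0.0191 + 0.0335 + 0.0536 + 0.0756 + 0.1022 + 0.1367 + 0.1782 = 0.6146
G = 1 − 0.6146 = 0.3854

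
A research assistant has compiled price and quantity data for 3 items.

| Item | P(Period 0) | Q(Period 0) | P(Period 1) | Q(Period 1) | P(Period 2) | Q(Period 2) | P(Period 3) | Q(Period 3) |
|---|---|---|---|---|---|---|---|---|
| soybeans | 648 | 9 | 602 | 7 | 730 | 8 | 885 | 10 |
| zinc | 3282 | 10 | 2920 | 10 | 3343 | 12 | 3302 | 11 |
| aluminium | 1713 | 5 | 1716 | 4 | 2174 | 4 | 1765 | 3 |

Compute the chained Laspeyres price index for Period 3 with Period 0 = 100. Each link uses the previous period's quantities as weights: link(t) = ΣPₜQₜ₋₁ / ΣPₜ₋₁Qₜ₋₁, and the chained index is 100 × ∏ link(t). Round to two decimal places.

Link Period 0→Period 1:
ΣP(Period 1)Q(Period 0) = 602×9 + 2920×10 + 1716×5 = 5418 + 29200 + 8580 = 43198
ΣP(Period 0)Q(Period 0) = 648×9 + 3282×10 + 1713×5 = 5832 + 32820 + 8565 = 47217
link = 43198/47217 = 0.914882
Link Period 1→Period 2:
ΣP(Period 2)Q(Period 1) = 730×7 + 3343×10 + 2174×4 = 5110 + 33430 + 8696 = 47236
ΣP(Period 1)Q(Period 1) = 602×7 + 2920×10 + 1716×4 = 4214 + 29200 + 6864 = 40278
link = 47236/40278 = 1.172749
Link Period 2→Period 3:
ΣP(Period 3)Q(Period 2) = 885×8 + 3302×12 + 1765×4 = 7080 + 39624 + 7060 = 53764
ΣP(Period 2)Q(Period 2) = 730×8 + 3343×12 + 2174×4 = 5840 + 40116 + 8696 = 54652
link = 53764/54652 = 0.983752
Chained index = 100 × 0.914882 × 1.172749 × 0.983752 = 105.5495

105.55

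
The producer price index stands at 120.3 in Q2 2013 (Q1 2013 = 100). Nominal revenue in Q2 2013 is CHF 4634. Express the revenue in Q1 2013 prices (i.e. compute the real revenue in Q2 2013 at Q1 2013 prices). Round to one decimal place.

Real = Nominal ÷ (Index/100) = 4634 ÷ (120.3/100)
     = 4634 ÷ 1.203 = 3852.0366

3852.0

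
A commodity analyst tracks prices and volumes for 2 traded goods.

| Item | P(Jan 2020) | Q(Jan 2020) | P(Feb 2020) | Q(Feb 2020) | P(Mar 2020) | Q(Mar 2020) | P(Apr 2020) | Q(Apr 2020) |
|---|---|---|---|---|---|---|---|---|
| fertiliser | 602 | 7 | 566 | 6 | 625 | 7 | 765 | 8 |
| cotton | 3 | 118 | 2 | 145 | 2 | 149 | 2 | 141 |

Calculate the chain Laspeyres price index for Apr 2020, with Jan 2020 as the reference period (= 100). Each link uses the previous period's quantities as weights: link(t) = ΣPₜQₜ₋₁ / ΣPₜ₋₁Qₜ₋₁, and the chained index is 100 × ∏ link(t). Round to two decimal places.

121.85

Link Jan 2020→Feb 2020:
ΣP(Feb 2020)Q(Jan 2020) = 566×7 + 2×118 = 3962 + 236 = 4198
ΣP(Jan 2020)Q(Jan 2020) = 602×7 + 3×118 = 4214 + 354 = 4568
link = 4198/4568 = 0.919002
Link Feb 2020→Mar 2020:
ΣP(Mar 2020)Q(Feb 2020) = 625×6 + 2×145 = 3750 + 290 = 4040
ΣP(Feb 2020)Q(Feb 2020) = 566×6 + 2×145 = 3396 + 290 = 3686
link = 4040/3686 = 1.096039
Link Mar 2020→Apr 2020:
ΣP(Apr 2020)Q(Mar 2020) = 765×7 + 2×149 = 5355 + 298 = 5653
ΣP(Mar 2020)Q(Mar 2020) = 625×7 + 2×149 = 4375 + 298 = 4673
link = 5653/4673 = 1.209715
Chained index = 100 × 0.919002 × 1.096039 × 1.209715 = 121.8500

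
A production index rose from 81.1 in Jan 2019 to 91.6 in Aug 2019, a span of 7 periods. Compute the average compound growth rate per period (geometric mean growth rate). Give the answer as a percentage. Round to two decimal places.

Growth factor = (91.6/81.1)^(1/7) = (1.129470)^(1/7) = 1.017545
Growth rate = 1.017545 − 1 = 0.017545 = 1.7545%

1.75%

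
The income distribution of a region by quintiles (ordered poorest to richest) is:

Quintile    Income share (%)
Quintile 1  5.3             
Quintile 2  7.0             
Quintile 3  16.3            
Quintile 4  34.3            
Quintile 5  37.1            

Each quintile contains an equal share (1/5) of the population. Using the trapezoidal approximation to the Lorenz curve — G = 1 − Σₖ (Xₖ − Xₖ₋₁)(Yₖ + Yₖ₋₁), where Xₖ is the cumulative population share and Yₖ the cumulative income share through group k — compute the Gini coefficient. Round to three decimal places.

Cumulative income shares Yₖ: 0.0530, 0.1230, 0.2860, 0.6290, 1.0000
Σ (Xₖ−Xₖ₋₁)(Yₖ+Yₖ₋₁) = (1/5)(0.0530+0.0000) + (1/5)(0.1230+0.0530) + (1/5)(0.2860+0.1230) + (1/5)(0.6290+0.2860) + (1/5)(1.0000+0.6290)
  = 0.0106 + 0.0352 + 0.0818 + 0.1830 + 0.3258 = 0.6364
G = 1 − 0.6364 = 0.3636

0.364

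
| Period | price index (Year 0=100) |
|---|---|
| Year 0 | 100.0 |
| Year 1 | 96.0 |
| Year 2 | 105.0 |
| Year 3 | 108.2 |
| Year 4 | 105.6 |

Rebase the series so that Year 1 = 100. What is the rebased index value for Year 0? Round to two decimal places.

104.17

Rebased(Year 0) = 100.0 / 96.0 × 100 = 104.1667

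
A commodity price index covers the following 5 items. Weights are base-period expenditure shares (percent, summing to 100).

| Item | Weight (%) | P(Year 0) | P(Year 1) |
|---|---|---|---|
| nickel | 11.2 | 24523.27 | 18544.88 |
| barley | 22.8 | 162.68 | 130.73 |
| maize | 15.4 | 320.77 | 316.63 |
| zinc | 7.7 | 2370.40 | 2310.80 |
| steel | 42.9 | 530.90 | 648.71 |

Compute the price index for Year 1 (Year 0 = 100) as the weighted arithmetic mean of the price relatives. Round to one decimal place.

101.9

nickel: 11.2 × (18544.88/24523.27) = 11.2 × 0.756216 = 8.4696
barley: 22.8 × (130.73/162.68) = 22.8 × 0.803602 = 18.3221
maize: 15.4 × (316.63/320.77) = 15.4 × 0.987094 = 15.2012
zinc: 7.7 × (2310.80/2370.40) = 7.7 × 0.974857 = 7.5064
steel: 42.9 × (648.71/530.90) = 42.9 × 1.221906 = 52.4198
Index = Σ wᵢ·(p₁ᵢ/p₀ᵢ) = 8.4696 + 18.3221 + 15.2012 + 7.5064 + 52.4198 = 101.9192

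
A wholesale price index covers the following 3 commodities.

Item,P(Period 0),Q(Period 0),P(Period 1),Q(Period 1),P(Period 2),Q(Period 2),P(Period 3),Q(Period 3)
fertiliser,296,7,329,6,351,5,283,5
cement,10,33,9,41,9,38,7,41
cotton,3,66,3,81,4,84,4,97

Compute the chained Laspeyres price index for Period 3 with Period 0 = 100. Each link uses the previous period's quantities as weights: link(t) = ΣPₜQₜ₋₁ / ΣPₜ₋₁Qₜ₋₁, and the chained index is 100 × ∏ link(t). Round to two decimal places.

Link Period 0→Period 1:
ΣP(Period 1)Q(Period 0) = 329×7 + 9×33 + 3×66 = 2303 + 297 + 198 = 2798
ΣP(Period 0)Q(Period 0) = 296×7 + 10×33 + 3×66 = 2072 + 330 + 198 = 2600
link = 2798/2600 = 1.076154
Link Period 1→Period 2:
ΣP(Period 2)Q(Period 1) = 351×6 + 9×41 + 4×81 = 2106 + 369 + 324 = 2799
ΣP(Period 1)Q(Period 1) = 329×6 + 9×41 + 3×81 = 1974 + 369 + 243 = 2586
link = 2799/2586 = 1.082367
Link Period 2→Period 3:
ΣP(Period 3)Q(Period 2) = 283×5 + 7×38 + 4×84 = 1415 + 266 + 336 = 2017
ΣP(Period 2)Q(Period 2) = 351×5 + 9×38 + 4×84 = 1755 + 342 + 336 = 2433
link = 2017/2433 = 0.829018
Chained index = 100 × 1.076154 × 1.082367 × 0.829018 = 96.5634

96.56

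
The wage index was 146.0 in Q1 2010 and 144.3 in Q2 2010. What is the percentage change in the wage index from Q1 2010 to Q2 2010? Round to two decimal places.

Change = (144.3 − 146.0) / 146.0 × 100
       = -1.7 / 146.0 × 100 = -1.1644%

-1.16%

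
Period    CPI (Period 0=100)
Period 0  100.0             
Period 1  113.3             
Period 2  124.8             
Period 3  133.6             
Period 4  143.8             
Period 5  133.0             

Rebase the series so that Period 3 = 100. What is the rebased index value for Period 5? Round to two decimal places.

Rebased(Period 5) = 133.0 / 133.6 × 100 = 99.5509

99.55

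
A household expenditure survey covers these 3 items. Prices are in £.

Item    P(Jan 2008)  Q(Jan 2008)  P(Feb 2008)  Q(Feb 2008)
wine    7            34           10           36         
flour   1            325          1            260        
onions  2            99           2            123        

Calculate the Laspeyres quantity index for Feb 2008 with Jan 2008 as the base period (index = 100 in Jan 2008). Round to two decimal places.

Laspeyres quantity index uses base-period prices as weights.
ΣP(Jan 2008)·Q(Feb 2008) = 7×36 + 1×260 + 2×123 = 252 + 260 + 246 = 758
ΣP(Jan 2008)·Q(Jan 2008) = 7×34 + 1×325 + 2×99 = 238 + 325 + 198 = 761
Index = 758 / 761 × 100 = 99.6058

99.61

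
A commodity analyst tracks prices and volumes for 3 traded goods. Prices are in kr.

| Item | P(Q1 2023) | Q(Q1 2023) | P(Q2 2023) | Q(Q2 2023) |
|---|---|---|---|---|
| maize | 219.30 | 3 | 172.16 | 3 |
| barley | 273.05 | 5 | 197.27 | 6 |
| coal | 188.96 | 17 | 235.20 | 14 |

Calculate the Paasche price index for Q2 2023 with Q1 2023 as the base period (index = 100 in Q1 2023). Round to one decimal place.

101.0

Paasche price index uses current-period quantities as weights.
ΣP(Q2 2023)·Q(Q2 2023) = 172.16×3 + 197.27×6 + 235.20×14 = 516.48 + 1183.62 + 3292.8 = 4992.9
ΣP(Q1 2023)·Q(Q2 2023) = 219.30×3 + 273.05×6 + 188.96×14 = 657.9 + 1638.3 + 2645.44 = 4941.64
Index = 4992.9 / 4941.64 × 100 = 101.0373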